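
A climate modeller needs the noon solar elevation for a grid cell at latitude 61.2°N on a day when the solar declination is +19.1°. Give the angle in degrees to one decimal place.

At local solar noon the hour angle is zero, so the elevation is 90° − |φ − δ| = 90° − |61.2° − (19.1°)| = 90° − 42.1° = 47.9°.

47.9°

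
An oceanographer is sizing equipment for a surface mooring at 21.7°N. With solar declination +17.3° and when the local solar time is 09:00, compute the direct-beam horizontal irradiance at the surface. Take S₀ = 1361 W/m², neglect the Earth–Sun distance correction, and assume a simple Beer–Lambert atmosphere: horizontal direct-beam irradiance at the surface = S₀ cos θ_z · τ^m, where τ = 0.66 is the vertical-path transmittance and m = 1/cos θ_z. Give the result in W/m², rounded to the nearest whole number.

Hour angle H = 15° × (9 − 12) = -45.00°.
cos θ_z = sin φ sin δ + cos φ cos δ cos H = (0.3697)(0.2974) + (0.9291)(0.9548)(0.7071) = 0.7372.
Air mass m = 1/cos θ_z = 1/0.7372 = 1.356; τ^m = 0.66^1.356 = 0.5692.
Surface direct beam = 1361 × 0.7372 × 0.5692 = 571.09 W/m².

571 W/m²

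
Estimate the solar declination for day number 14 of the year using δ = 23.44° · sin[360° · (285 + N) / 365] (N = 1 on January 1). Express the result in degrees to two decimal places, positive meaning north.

360 × (285 + 14) / 365 = 294.904°; sin(294.904°) = -0.9070.
δ = 23.44 × -0.9070 = -21.260° ≈ -21.26°.

-21.26°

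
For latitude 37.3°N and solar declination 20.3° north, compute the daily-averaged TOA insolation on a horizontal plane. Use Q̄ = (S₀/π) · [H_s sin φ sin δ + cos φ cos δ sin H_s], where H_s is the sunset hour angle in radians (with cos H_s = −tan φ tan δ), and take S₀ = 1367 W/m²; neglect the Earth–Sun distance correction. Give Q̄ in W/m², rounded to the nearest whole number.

The sunset hour angle satisfies cos H_s = −tan φ tan δ = -0.2818, giving H_s = 106.37°. In radians, H_s = 1.8565.
H_s sin φ sin δ = 1.8565 × 0.6060 × 0.3469 = 0.3903.
cos φ cos δ sin H_s = 0.7955 × 0.9379 × 0.9595 = 0.7159.
Q̄ = (1367/π) × (0.3903 + 0.7159) = 435.13 × 1.1062 = 481.34 W/m².

481 W/m²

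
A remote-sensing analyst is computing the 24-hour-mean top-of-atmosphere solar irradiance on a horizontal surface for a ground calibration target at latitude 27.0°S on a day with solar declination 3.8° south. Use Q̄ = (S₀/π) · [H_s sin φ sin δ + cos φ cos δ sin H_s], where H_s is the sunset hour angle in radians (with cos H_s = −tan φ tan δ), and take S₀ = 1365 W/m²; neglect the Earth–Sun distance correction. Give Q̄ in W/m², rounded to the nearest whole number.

407 W/m²

The sunset hour angle satisfies cos H_s = −tan φ tan δ = -0.0338, giving H_s = 91.94°. In radians, H_s = 1.6047.
H_s sin φ sin δ = 1.6047 × -0.4540 × -0.0663 = 0.0483.
cos φ cos δ sin H_s = 0.8910 × 0.9978 × 0.9994 = 0.8885.
Q̄ = (1365/π) × (0.0483 + 0.8885) = 434.49 × 0.9368 = 407.03 W/m².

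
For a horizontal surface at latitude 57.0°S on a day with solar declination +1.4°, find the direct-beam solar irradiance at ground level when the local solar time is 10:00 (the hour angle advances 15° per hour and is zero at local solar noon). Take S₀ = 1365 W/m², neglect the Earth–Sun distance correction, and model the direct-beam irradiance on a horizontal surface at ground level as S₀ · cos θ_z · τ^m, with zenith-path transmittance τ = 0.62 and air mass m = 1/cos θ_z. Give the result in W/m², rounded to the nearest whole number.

Hour angle H = 15° × (10 − 12) = -30.00°.
With φ = -57.0°, δ = 1.4°, H = -30.00°: sin φ sin δ = -0.0205, cos φ cos δ cos H = 0.4715, so cos θ_z = 0.4510.
Air mass m = 1/cos θ_z = 1/0.4510 = 2.217; τ^m = 0.62^2.217 = 0.3465.
Surface direct beam = 1365 × 0.4510 × 0.3465 = 213.31 W/m².

213 W/m²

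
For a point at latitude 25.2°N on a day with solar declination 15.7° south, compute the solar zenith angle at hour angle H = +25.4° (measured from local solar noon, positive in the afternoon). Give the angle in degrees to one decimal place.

cos θ_z = sin(25.2°) sin(-15.7°) + cos(25.2°) cos(-15.7°) cos(25.40°) = -0.1152 + 0.7869 = 0.6717.
θ_z = arccos(0.6717) = 47.80°.

47.8°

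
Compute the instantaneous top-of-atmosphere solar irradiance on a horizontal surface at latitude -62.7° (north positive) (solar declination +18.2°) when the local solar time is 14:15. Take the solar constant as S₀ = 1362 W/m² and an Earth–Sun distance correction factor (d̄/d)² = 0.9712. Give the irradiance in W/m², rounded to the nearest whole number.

112 W/m²

Hour angle H = 15° × (14.25 − 12) = 33.75°.
With φ = -62.7°, δ = 18.2°, H = 33.75°: sin φ sin δ = -0.2775, cos φ cos δ cos H = 0.3623, so cos θ_z = 0.0848.
Top-of-atmosphere irradiance = S₀ (d̄/d)² cos θ_z = 1362 × 0.9712 × 0.0848 = 112.17 W/m².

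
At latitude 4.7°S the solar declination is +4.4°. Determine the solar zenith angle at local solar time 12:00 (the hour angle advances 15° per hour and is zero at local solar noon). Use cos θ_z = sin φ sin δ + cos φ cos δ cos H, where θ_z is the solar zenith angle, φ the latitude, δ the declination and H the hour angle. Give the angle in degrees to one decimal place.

9.1°

Hour angle H = 15° × (12 − 12) = 0.00°.
cos θ_z = sin(-4.7°) sin(4.4°) + cos(-4.7°) cos(4.4°) cos(0.00°) = -0.0063 + 0.9937 = 0.9874.
θ_z = arccos(0.9874) = 9.11°.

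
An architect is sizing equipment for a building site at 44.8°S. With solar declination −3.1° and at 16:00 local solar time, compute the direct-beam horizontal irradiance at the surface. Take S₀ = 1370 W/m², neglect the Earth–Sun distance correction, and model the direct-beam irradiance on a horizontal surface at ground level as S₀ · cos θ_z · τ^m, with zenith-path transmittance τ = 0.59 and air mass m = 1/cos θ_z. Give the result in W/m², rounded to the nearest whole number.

140 W/m²

Hour angle H = 15° × (16 − 12) = 60.00°.
With φ = -44.8°, δ = -3.1°, H = 60.00°: sin φ sin δ = 0.0381, cos φ cos δ cos H = 0.3543, so cos θ_z = 0.3924.
Air mass m = 1/cos θ_z = 1/0.3924 = 2.548; τ^m = 0.59^2.548 = 0.2607.
Surface direct beam = 1370 × 0.3924 × 0.2607 = 140.15 W/m².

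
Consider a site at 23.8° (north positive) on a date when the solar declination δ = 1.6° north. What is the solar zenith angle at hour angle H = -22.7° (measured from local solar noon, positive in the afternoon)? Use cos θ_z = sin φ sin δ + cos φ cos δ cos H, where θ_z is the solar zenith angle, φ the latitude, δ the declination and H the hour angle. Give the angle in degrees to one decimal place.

31.2°

With φ = 23.8°, δ = 1.6°, H = -22.70°: sin φ sin δ = 0.0113, cos φ cos δ cos H = 0.8438, so cos θ_z = 0.8551.
θ_z = arccos(0.8551) = 31.23°.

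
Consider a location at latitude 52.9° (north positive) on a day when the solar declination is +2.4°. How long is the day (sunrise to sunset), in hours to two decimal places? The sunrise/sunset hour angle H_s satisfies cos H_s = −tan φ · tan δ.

12.42 hours

−tan φ tan δ = −(1.3222)(0.0419) = -0.0554; H_s = arccos(-0.0554) = 93.18°.
Day length = 2 H_s / 15° h⁻¹ = 186.36° / 15 = 12.424 h.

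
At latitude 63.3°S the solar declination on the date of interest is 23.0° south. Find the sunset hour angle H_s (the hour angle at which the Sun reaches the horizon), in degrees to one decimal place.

147.6°

cos H_s = −tan(-63.3°) · tan(-23.0°) = -0.8440, so H_s = arccos(-0.8440) = 147.56°.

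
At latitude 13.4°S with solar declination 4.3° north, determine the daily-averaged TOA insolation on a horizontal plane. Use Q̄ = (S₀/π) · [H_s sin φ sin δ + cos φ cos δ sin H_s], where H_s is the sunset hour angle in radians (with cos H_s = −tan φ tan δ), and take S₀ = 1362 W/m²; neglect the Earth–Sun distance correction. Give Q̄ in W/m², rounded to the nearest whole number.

409 W/m²

cos H_s = −tan(-13.4°) · tan(4.3°) = 0.0179, so H_s = arccos(0.0179) = 88.97°. In radians, H_s = 1.5528.
H_s sin φ sin δ = 1.5528 × -0.2317 × 0.0750 = -0.0270.
cos φ cos δ sin H_s = 0.9728 × 0.9972 × 0.9998 = 0.9699.
Q̄ = (1362/π) × (-0.0270 + 0.9699) = 433.54 × 0.9429 = 408.78 W/m².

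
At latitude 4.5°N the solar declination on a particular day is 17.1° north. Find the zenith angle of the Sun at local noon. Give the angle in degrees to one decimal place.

12.6°

At local solar noon the hour angle is zero, so the zenith angle is |φ − δ| = |4.5° − (17.1°)| = 12.6°.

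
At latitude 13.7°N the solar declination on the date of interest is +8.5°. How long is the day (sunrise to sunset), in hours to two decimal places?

The sunset hour angle satisfies cos H_s = −tan φ tan δ = -0.0364, giving H_s = 92.09°.
Day length = 2 H_s / 15° h⁻¹ = 184.18° / 15 = 12.279 h.

12.28 hours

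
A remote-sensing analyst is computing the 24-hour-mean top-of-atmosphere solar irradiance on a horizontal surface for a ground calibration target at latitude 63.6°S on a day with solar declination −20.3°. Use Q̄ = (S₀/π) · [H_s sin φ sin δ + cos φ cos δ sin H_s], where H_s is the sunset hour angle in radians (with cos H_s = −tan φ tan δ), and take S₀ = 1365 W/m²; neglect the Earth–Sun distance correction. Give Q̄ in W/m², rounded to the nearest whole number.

446 W/m²

−tan φ tan δ = −(-2.0145)(-0.3699) = -0.7452; H_s = arccos(-0.7452) = 138.18°. In radians, H_s = 2.4117.
H_s sin φ sin δ = 2.4117 × -0.8957 × -0.3469 = 0.7494.
cos φ cos δ sin H_s = 0.4446 × 0.9379 × 0.6668 = 0.2780.
Q̄ = (1365/π) × (0.7494 + 0.2780) = 434.49 × 1.0274 = 446.40 W/m².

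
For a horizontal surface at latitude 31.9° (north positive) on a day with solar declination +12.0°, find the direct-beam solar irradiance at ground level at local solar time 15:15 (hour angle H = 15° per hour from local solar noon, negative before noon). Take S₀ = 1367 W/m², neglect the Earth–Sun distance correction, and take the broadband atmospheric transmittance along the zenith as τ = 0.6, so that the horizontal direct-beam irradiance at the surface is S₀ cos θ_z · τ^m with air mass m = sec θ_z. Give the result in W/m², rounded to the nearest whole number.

413 W/m²

Hour angle H = 15° × (15.25 − 12) = 48.75°.
With φ = 31.9°, δ = 12.0°, H = 48.75°: sin φ sin δ = 0.1099, cos φ cos δ cos H = 0.5475, so cos θ_z = 0.6574.
Air mass m = 1/cos θ_z = 1/0.6574 = 1.521; τ^m = 0.6^1.521 = 0.4598.
Surface direct beam = 1367 × 0.6574 × 0.4598 = 413.21 W/m².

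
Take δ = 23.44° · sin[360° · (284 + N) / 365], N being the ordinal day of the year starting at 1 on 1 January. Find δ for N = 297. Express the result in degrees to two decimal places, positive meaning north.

360 × (284 + 297) / 365 = 573.041°; sin(573.041°) = -0.5452.
δ = 23.44 × -0.5452 = -12.779° ≈ -12.78°.

-12.78°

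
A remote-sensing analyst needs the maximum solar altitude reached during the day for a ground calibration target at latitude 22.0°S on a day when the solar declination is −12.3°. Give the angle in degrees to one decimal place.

80.3°

At local solar noon the hour angle is zero, so the elevation is 90° − |φ − δ| = 90° − |-22.0° − (-12.3°)| = 90° − 9.7° = 80.3°.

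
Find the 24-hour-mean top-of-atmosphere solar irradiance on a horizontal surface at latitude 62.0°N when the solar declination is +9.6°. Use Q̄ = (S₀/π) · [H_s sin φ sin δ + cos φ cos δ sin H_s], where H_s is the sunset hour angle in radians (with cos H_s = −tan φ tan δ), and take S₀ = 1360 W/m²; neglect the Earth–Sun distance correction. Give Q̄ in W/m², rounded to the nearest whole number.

311 W/m²

−tan φ tan δ = −(1.8807)(0.1691) = -0.3180; H_s = arccos(-0.3180) = 108.54°. In radians, H_s = 1.8944.
H_s sin φ sin δ = 1.8944 × 0.8829 × 0.1668 = 0.2790.
cos φ cos δ sin H_s = 0.4695 × 0.9860 × 0.9481 = 0.4389.
Q̄ = (1360/π) × (0.2790 + 0.4389) = 432.90 × 0.7179 = 310.78 W/m².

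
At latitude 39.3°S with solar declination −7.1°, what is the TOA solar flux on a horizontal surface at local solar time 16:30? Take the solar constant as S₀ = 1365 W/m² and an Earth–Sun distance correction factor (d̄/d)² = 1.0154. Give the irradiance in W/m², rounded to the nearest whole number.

Hour angle H = 15° × (16.5 − 12) = 67.50°.
cos θ_z = sin φ sin δ + cos φ cos δ cos H = (-0.6334)(-0.1236) + (0.7738)(0.9923)(0.3827) = 0.3721.
Top-of-atmosphere irradiance = S₀ (d̄/d)² cos θ_z = 1365 × 1.0154 × 0.3721 = 515.74 W/m².

516 W/m²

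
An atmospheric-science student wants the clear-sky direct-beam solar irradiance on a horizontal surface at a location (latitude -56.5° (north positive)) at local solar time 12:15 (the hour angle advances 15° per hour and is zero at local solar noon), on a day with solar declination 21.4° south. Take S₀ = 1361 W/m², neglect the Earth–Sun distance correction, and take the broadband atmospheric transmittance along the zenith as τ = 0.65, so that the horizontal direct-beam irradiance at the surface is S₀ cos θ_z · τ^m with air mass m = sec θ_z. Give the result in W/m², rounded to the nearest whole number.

656 W/m²

Hour angle H = 15° × (12.25 − 12) = 3.75°.
With φ = -56.5°, δ = -21.4°, H = 3.75°: sin φ sin δ = 0.3043, cos φ cos δ cos H = 0.5128, so cos θ_z = 0.8171.
Air mass m = 1/cos θ_z = 1/0.8171 = 1.224; τ^m = 0.65^1.224 = 0.5902.
Surface direct beam = 1361 × 0.8171 × 0.5902 = 656.35 W/m².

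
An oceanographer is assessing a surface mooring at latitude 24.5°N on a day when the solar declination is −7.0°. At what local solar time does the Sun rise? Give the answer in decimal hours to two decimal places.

−tan φ tan δ = −(0.4557)(-0.1228) = 0.0560; H_s = arccos(0.0560) = 86.79°.
Sunrise is at 12 − H_s/15 = 12 − 5.786 = 6.214 h local solar time.

6.21 h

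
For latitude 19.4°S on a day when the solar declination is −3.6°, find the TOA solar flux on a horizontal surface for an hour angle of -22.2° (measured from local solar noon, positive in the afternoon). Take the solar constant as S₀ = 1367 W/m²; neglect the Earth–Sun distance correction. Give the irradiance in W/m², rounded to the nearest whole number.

cos θ_z = sin φ sin δ + cos φ cos δ cos H = (-0.3322)(-0.0628) + (0.9432)(0.9980)(0.9259) = 0.8924.
Top-of-atmosphere irradiance = S₀ cos θ_z = 1367 × 0.8924 = 1219.91 W/m².

1220 W/m²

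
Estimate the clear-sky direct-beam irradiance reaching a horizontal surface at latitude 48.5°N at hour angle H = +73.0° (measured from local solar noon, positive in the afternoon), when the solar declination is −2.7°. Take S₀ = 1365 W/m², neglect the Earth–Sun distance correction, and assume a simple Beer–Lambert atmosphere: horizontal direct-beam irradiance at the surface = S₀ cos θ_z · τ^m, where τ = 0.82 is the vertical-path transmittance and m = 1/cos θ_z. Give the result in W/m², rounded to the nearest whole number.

With φ = 48.5°, δ = -2.7°, H = 73.00°: sin φ sin δ = -0.0353, cos φ cos δ cos H = 0.1935, so cos θ_z = 0.1582.
Air mass m = 1/cos θ_z = 1/0.1582 = 6.321; τ^m = 0.82^6.321 = 0.2852.
Surface direct beam = 1365 × 0.1582 × 0.2852 = 61.59 W/m².

62 W/m²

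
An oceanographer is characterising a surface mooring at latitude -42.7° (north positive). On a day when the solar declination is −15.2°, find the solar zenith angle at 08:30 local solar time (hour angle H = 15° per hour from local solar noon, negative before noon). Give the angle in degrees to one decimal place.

Hour angle H = 15° × (8.5 − 12) = -52.50°.
cos θ_z = sin φ sin δ + cos φ cos δ cos H = (-0.6782)(-0.2622) + (0.7349)(0.9650)(0.6088) = 0.6096.
θ_z = arccos(0.6096) = 52.44°.

52.4°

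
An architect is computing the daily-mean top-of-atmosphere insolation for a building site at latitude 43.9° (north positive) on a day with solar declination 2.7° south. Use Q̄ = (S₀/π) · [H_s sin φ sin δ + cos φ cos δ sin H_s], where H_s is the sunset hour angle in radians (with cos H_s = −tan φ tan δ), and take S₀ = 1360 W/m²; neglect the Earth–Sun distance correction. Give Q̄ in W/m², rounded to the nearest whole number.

The sunset hour angle satisfies cos H_s = −tan φ tan δ = 0.0454, giving H_s = 87.40°. In radians, H_s = 1.5254.
H_s sin φ sin δ = 1.5254 × 0.6934 × -0.0471 = -0.0498.
cos φ cos δ sin H_s = 0.7206 × 0.9989 × 0.9990 = 0.7191.
Q̄ = (1360/π) × (-0.0498 + 0.7191) = 432.90 × 0.6693 = 289.74 W/m².

290 W/m²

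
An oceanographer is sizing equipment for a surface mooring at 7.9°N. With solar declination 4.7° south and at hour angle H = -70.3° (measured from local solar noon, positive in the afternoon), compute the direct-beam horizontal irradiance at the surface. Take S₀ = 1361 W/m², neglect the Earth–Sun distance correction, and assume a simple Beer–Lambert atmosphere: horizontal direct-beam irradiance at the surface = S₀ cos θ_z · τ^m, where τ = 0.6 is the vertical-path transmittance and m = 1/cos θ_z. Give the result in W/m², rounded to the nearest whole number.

cos θ_z = sin φ sin δ + cos φ cos δ cos H = (0.1374)(-0.0819) + (0.9905)(0.9966)(0.3371) = 0.3215.
Air mass m = 1/cos θ_z = 1/0.3215 = 3.110; τ^m = 0.6^3.110 = 0.2042.
Surface direct beam = 1361 × 0.3215 × 0.2042 = 89.35 W/m².

89 W/m²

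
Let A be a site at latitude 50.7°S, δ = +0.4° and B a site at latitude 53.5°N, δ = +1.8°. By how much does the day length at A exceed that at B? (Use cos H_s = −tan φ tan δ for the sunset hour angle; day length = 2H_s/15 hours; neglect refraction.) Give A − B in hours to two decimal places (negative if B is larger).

A: H_s = arccos(−tan -50.7° · tan 0.4°) = 89.51°, so 2H_s/15 = 11.9347 h.
B: H_s = arccos(−tan 53.5° · tan 1.8°) = 92.43°, so 2H_s/15 = 12.3240 h.
A − B = 11.9347 − 12.3240 = -0.3893 h.

-0.39 h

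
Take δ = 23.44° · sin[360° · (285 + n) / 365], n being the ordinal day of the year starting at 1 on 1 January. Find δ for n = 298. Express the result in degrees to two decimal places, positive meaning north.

-13.45°

360 × (285 + 298) / 365 = 575.014°; sin(575.014°) = -0.5738.
δ = 23.44 × -0.5738 = -13.450° ≈ -13.45°.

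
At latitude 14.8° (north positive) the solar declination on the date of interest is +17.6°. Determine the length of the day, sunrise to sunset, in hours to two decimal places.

−tan φ tan δ = −(0.2642)(0.3172) = -0.0838; H_s = arccos(-0.0838) = 94.81°.
Day length = 2 H_s / 15° h⁻¹ = 189.62° / 15 = 12.641 h.

12.64 hours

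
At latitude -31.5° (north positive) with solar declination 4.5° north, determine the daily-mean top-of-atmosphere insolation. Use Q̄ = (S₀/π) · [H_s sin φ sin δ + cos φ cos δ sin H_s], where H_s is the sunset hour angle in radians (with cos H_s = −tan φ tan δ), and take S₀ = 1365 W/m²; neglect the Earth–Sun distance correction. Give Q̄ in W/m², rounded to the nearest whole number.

The sunset hour angle satisfies cos H_s = −tan φ tan δ = 0.0482, giving H_s = 87.24°. In radians, H_s = 1.5226.
H_s sin φ sin δ = 1.5226 × -0.5225 × 0.0785 = -0.0625.
cos φ cos δ sin H_s = 0.8526 × 0.9969 × 0.9988 = 0.8489.
Q̄ = (1365/π) × (-0.0625 + 0.8489) = 434.49 × 0.7864 = 341.68 W/m².

342 W/m²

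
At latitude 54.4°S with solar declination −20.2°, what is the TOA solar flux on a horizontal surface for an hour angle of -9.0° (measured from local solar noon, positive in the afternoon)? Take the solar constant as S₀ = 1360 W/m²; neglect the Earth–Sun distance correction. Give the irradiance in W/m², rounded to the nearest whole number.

1116 W/m²

cos θ_z = sin φ sin δ + cos φ cos δ cos H = (-0.8131)(-0.3453) + (0.5821)(0.9385)(0.9877) = 0.8203.
Top-of-atmosphere irradiance = S₀ cos θ_z = 1360 × 0.8203 = 1115.61 W/m².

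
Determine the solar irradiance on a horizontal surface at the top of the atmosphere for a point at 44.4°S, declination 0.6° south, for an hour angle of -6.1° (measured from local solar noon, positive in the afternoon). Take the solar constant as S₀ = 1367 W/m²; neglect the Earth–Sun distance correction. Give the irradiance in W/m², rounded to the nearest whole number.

981 W/m²

cos θ_z = sin(-44.4°) sin(-0.6°) + cos(-44.4°) cos(-0.6°) cos(-6.10°) = 0.0073 + 0.7104 = 0.7177.
Top-of-atmosphere irradiance = S₀ cos θ_z = 1367 × 0.7177 = 981.10 W/m².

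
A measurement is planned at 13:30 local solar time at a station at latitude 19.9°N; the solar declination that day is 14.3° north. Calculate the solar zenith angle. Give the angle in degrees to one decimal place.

Hour angle H = 15° × (13.5 − 12) = 22.50°.
With φ = 19.9°, δ = 14.3°, H = 22.50°: sin φ sin δ = 0.0841, cos φ cos δ cos H = 0.8418, so cos θ_z = 0.9259.
θ_z = arccos(0.9259) = 22.20°.

22.2°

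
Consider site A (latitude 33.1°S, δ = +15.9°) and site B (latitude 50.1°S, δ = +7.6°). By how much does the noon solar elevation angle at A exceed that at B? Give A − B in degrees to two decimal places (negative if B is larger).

A: 90° − |-33.1 − (15.9)| = 41.00°.
B: 90° − |-50.1 − (7.6)| = 32.30°.
A − B = 41.00 − 32.30 = 8.70°.

+8.70°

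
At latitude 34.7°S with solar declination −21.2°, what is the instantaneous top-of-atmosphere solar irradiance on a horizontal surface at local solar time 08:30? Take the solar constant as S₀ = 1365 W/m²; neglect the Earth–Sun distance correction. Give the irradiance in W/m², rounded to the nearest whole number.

Hour angle H = 15° × (8.5 − 12) = -52.50°.
With φ = -34.7°, δ = -21.2°, H = -52.50°: sin φ sin δ = 0.2059, cos φ cos δ cos H = 0.4666, so cos θ_z = 0.6725.
Top-of-atmosphere irradiance = S₀ cos θ_z = 1365 × 0.6725 = 917.96 W/m².

918 W/m²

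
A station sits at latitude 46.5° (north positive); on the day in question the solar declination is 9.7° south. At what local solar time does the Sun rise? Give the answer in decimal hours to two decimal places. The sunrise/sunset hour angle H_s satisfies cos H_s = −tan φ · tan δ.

6.69 h

cos H_s = −tan(46.5°) · tan(-9.7°) = 0.1801, so H_s = arccos(0.1801) = 79.62°.
Sunrise is at 12 − H_s/15 = 12 − 5.308 = 6.692 h local solar time.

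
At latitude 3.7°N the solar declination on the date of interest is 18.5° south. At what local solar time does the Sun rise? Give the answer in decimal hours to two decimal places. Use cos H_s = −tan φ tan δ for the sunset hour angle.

6.08 h

cos H_s = −tan(3.7°) · tan(-18.5°) = 0.0216, so H_s = arccos(0.0216) = 88.76°.
Sunrise is at 12 − H_s/15 = 12 − 5.917 = 6.083 h local solar time.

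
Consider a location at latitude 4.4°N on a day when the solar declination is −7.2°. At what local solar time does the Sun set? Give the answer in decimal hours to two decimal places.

17.96 h

cos H_s = −tan(4.4°) · tan(-7.2°) = 0.0097, so H_s = arccos(0.0097) = 89.44°.
Sunset is at 12 + H_s/15 = 12 + 5.963 = 17.963 h local solar time.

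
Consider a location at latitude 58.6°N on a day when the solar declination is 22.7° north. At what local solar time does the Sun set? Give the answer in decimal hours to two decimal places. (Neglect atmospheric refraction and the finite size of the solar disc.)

−tan φ tan δ = −(1.6383)(0.4183) = -0.6853; H_s = arccos(-0.6853) = 133.26°.
Sunset is at 12 + H_s/15 = 12 + 8.884 = 20.884 h local solar time.

20.88 h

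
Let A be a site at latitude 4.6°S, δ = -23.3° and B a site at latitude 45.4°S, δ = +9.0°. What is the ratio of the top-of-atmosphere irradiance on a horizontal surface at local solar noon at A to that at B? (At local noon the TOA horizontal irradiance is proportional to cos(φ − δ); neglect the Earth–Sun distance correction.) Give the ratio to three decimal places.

1.627

A: cos θ_z = cos(-4.6° − (-23.3°)) = 0.9472.
B: cos θ_z = cos(-45.4° − (9.0°)) = 0.5821.
Ratio A/B = 0.9472 / 0.5821 = 1.6272.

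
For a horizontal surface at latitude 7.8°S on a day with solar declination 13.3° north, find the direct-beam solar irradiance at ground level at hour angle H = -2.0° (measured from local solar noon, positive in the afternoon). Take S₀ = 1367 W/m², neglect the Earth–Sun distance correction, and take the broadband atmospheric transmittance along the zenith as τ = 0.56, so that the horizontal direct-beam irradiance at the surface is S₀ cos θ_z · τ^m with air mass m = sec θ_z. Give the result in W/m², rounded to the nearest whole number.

cos θ_z = sin(-7.8°) sin(13.3°) + cos(-7.8°) cos(13.3°) cos(-2.00°) = -0.0312 + 0.9636 = 0.9324.
Air mass m = 1/cos θ_z = 1/0.9324 = 1.073; τ^m = 0.56^1.073 = 0.5368.
Surface direct beam = 1367 × 0.9324 × 0.5368 = 684.20 W/m².

684 W/m²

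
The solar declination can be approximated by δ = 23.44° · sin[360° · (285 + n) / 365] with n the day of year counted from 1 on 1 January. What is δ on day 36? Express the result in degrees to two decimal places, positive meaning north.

360 × (285 + 36) / 365 = 316.603°; sin(316.603°) = -0.6870.
δ = 23.44 × -0.6870 = -16.103° ≈ -16.10°.

-16.10°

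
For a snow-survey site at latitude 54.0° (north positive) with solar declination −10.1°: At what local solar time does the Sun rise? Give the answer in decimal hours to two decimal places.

cos H_s = −tan(54.0°) · tan(-10.1°) = 0.2452, so H_s = arccos(0.2452) = 75.81°.
Sunrise is at 12 − H_s/15 = 12 − 5.054 = 6.946 h local solar time.

6.95 h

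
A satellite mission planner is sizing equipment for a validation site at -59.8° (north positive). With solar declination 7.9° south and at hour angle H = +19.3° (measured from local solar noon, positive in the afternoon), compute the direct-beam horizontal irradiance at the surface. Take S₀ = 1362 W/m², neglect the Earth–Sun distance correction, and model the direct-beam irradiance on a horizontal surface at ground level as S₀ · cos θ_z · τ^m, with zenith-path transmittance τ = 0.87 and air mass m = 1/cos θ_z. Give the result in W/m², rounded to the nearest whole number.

633 W/m²

cos θ_z = sin(-59.8°) sin(-7.9°) + cos(-59.8°) cos(-7.9°) cos(19.30°) = 0.1188 + 0.4702 = 0.5890.
Air mass m = 1/cos θ_z = 1/0.5890 = 1.698; τ^m = 0.87^1.698 = 0.7894.
Surface direct beam = 1362 × 0.5890 × 0.7894 = 633.27 W/m².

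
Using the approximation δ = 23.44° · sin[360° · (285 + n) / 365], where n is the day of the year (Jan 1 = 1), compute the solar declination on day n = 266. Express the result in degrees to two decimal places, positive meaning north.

-1.41°

360 × (285 + 266) / 365 = 543.452°; sin(543.452°) = -0.0602.
δ = 23.44 × -0.0602 = -1.411° ≈ -1.41°.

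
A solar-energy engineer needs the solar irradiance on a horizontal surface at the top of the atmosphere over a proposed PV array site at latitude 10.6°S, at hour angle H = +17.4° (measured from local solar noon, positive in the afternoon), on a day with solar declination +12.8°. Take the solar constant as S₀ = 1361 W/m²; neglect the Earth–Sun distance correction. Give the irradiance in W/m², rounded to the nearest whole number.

1189 W/m²

cos θ_z = sin(-10.6°) sin(12.8°) + cos(-10.6°) cos(12.8°) cos(17.40°) = -0.0408 + 0.9146 = 0.8738.
Top-of-atmosphere irradiance = S₀ cos θ_z = 1361 × 0.8738 = 1189.24 W/m².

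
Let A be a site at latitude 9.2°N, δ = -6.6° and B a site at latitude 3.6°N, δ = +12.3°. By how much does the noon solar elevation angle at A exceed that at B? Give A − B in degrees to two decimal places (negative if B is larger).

-7.10°

A: 90° − |9.2 − (-6.6)| = 74.20°.
B: 90° − |3.6 − (12.3)| = 81.30°.
A − B = 74.20 − 81.30 = -7.10°.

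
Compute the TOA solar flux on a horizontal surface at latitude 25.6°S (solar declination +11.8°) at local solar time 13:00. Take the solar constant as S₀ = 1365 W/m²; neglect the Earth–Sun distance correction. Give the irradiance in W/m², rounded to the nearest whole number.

1043 W/m²

Hour angle H = 15° × (13 − 12) = 15.00°.
cos θ_z = sin(-25.6°) sin(11.8°) + cos(-25.6°) cos(11.8°) cos(15.00°) = -0.0884 + 0.8527 = 0.7643.
Top-of-atmosphere irradiance = S₀ cos θ_z = 1365 × 0.7643 = 1043.27 W/m².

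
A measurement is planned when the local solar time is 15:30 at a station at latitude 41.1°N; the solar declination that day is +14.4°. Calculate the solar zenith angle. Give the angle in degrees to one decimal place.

Hour angle H = 15° × (15.5 − 12) = 52.50°.
With φ = 41.1°, δ = 14.4°, H = 52.50°: sin φ sin δ = 0.1635, cos φ cos δ cos H = 0.4443, so cos θ_z = 0.6078.
θ_z = arccos(0.6078) = 52.57°.

52.6°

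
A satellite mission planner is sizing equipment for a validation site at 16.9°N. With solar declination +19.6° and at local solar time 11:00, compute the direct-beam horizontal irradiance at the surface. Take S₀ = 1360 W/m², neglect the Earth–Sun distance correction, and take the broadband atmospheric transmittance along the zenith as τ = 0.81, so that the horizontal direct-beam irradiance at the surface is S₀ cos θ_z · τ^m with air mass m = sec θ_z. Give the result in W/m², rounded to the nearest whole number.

Hour angle H = 15° × (11 − 12) = -15.00°.
cos θ_z = sin φ sin δ + cos φ cos δ cos H = (0.2907)(0.3355) + (0.9568)(0.9421)(0.9659) = 0.9682.
Air mass m = 1/cos θ_z = 1/0.9682 = 1.033; τ^m = 0.81^1.033 = 0.8044.
Surface direct beam = 1360 × 0.9682 × 0.8044 = 1059.20 W/m².

1059 W/m²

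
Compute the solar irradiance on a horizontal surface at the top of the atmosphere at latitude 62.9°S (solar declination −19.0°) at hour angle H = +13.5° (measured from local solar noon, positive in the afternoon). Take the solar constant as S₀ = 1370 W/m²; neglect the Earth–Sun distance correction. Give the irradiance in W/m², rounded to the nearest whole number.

971 W/m²

cos θ_z = sin φ sin δ + cos φ cos δ cos H = (-0.8902)(-0.3256) + (0.4555)(0.9455)(0.9724) = 0.7086.
Top-of-atmosphere irradiance = S₀ cos θ_z = 1370 × 0.7086 = 970.78 W/m².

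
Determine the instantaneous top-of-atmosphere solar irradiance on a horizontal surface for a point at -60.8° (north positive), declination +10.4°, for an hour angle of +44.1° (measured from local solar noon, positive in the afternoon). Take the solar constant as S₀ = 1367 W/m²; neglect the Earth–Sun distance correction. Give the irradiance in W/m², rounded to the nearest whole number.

With φ = -60.8°, δ = 10.4°, H = 44.10°: sin φ sin δ = -0.1576, cos φ cos δ cos H = 0.3446, so cos θ_z = 0.1870.
Top-of-atmosphere irradiance = S₀ cos θ_z = 1367 × 0.1870 = 255.63 W/m².

256 W/m²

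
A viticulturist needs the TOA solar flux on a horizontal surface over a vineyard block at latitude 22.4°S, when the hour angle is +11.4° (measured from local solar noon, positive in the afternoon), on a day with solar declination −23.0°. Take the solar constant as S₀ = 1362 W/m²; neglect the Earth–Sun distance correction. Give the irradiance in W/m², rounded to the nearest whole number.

1339 W/m²

cos θ_z = sin(-22.4°) sin(-23.0°) + cos(-22.4°) cos(-23.0°) cos(11.40°) = 0.1489 + 0.8343 = 0.9832.
Top-of-atmosphere irradiance = S₀ cos θ_z = 1362 × 0.9832 = 1339.12 W/m².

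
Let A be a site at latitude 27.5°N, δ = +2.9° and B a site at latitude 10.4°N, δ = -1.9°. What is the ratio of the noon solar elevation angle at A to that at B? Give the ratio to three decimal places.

A: 90° − |27.5 − (2.9)| = 65.40°.
B: 90° − |10.4 − (-1.9)| = 77.70°.
Ratio A/B = 65.4000 / 77.7000 = 0.8417.

0.842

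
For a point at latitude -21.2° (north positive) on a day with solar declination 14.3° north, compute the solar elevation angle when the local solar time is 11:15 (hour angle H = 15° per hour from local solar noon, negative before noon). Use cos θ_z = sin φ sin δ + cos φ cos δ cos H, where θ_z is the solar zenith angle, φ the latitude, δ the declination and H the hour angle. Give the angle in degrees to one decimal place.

52.8°

Hour angle H = 15° × (11.25 − 12) = -11.25°.
cos θ_z = sin(-21.2°) sin(14.3°) + cos(-21.2°) cos(14.3°) cos(-11.25°) = -0.0893 + 0.8861 = 0.7968.
θ_z = arccos(0.7968) = 37.17°, so the elevation is 90° − 37.17° = 52.83°.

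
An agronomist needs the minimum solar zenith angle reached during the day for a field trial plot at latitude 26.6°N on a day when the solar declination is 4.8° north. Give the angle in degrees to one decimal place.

21.8°

At local solar noon the hour angle is zero, so the zenith angle is |φ − δ| = |26.6° − (4.8°)| = 21.8°.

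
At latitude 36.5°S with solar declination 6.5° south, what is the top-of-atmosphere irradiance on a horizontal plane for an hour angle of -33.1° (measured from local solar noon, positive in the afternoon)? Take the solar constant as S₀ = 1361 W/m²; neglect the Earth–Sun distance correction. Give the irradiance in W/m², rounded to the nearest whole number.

With φ = -36.5°, δ = -6.5°, H = -33.10°: sin φ sin δ = 0.0673, cos φ cos δ cos H = 0.6691, so cos θ_z = 0.7364.
Top-of-atmosphere irradiance = S₀ cos θ_z = 1361 × 0.7364 = 1002.24 W/m².

1002 W/m²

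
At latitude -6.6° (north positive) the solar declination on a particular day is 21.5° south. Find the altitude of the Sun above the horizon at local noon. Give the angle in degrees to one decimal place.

75.1°

At local solar noon the hour angle is zero, so the elevation is 90° − |φ − δ| = 90° − |-6.6° − (-21.5°)| = 90° − 14.9° = 75.1°.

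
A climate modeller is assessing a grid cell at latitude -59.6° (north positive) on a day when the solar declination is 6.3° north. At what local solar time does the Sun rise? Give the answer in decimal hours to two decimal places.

The sunset hour angle satisfies cos H_s = −tan φ tan δ = 0.1882, giving H_s = 79.15°.
Sunrise is at 12 − H_s/15 = 12 − 5.277 = 6.723 h local solar time.

6.72 h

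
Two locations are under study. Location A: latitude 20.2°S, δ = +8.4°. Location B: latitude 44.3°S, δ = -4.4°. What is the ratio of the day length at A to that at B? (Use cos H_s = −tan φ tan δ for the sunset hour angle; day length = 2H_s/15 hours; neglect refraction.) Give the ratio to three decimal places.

0.921

A: H_s = arccos(−tan -20.2° · tan 8.4°) = 86.89°, so 2H_s/15 = 11.5853 h.
B: H_s = arccos(−tan -44.3° · tan -4.4°) = 94.31°, so 2H_s/15 = 12.5747 h.
Ratio A/B = 11.5853 / 12.5747 = 0.9213.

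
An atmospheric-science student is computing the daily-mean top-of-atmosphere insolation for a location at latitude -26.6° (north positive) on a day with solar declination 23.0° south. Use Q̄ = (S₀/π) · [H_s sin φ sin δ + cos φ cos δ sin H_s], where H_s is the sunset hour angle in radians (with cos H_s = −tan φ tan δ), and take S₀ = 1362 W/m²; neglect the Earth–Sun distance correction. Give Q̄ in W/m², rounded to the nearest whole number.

484 W/m²

−tan φ tan δ = −(-0.5008)(-0.4245) = -0.2126; H_s = arccos(-0.2126) = 102.27°. In radians, H_s = 1.7849.
H_s sin φ sin δ = 1.7849 × -0.4478 × -0.3907 = 0.3123.
cos φ cos δ sin H_s = 0.8942 × 0.9205 × 0.9772 = 0.8043.
Q̄ = (1362/π) × (0.3123 + 0.8043) = 433.54 × 1.1166 = 484.09 W/m².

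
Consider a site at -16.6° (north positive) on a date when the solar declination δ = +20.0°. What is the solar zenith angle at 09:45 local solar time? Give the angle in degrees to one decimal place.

49.4°

Hour angle H = 15° × (9.75 − 12) = -33.75°.
With φ = -16.6°, δ = 20.0°, H = -33.75°: sin φ sin δ = -0.0977, cos φ cos δ cos H = 0.7488, so cos θ_z = 0.6511.
θ_z = arccos(0.6511) = 49.38°.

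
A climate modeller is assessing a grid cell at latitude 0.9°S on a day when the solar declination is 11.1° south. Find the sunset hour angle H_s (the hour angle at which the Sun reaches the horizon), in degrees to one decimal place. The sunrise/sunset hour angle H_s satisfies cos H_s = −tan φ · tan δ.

90.2°

cos H_s = −tan(-0.9°) · tan(-11.1°) = -0.0031, so H_s = arccos(-0.0031) = 90.18°.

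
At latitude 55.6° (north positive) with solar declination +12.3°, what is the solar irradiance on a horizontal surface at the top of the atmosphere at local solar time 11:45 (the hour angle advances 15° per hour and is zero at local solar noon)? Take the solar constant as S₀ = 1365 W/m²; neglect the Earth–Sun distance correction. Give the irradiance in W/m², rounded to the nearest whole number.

992 W/m²

Hour angle H = 15° × (11.75 − 12) = -3.75°.
cos θ_z = sin φ sin δ + cos φ cos δ cos H = (0.8251)(0.2130) + (0.5650)(0.9770)(0.9979) = 0.7266.
Top-of-atmosphere irradiance = S₀ cos θ_z = 1365 × 0.7266 = 991.81 W/m².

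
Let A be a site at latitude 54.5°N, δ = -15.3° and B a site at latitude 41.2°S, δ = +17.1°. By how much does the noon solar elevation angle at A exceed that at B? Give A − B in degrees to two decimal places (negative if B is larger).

-11.50°

A: 90° − |54.5 − (-15.3)| = 20.20°.
B: 90° − |-41.2 − (17.1)| = 31.70°.
A − B = 20.20 − 31.70 = -11.50°.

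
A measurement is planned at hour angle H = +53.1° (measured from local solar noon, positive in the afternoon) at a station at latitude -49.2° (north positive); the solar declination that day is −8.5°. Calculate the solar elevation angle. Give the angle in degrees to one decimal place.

30.0°

cos θ_z = sin φ sin δ + cos φ cos δ cos H = (-0.7570)(-0.1478) + (0.6534)(0.9890)(0.6004) = 0.4999.
θ_z = arccos(0.4999) = 60.01°, so the elevation is 90° − 60.01° = 29.99°.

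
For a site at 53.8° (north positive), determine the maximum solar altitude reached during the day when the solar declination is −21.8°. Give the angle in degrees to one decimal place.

At local solar noon the hour angle is zero, so the elevation is 90° − |φ − δ| = 90° − |53.8° − (-21.8°)| = 90° − 75.6° = 14.4°.

14.4°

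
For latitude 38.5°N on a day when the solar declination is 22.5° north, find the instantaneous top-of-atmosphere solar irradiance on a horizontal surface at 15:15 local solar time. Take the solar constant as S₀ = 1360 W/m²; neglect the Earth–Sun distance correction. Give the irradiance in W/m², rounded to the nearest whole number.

Hour angle H = 15° × (15.25 − 12) = 48.75°.
cos θ_z = sin φ sin δ + cos φ cos δ cos H = (0.6225)(0.3827) + (0.7826)(0.9239)(0.6593) = 0.7149.
Top-of-atmosphere irradiance = S₀ cos θ_z = 1360 × 0.7149 = 972.26 W/m².

972 W/m²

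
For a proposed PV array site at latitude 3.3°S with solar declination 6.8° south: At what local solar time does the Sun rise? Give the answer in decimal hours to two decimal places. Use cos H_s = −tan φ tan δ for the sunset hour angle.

cos H_s = −tan(-3.3°) · tan(-6.8°) = -0.0069, so H_s = arccos(-0.0069) = 90.40°.
Sunrise is at 12 − H_s/15 = 12 − 6.027 = 5.973 h local solar time.

5.97 h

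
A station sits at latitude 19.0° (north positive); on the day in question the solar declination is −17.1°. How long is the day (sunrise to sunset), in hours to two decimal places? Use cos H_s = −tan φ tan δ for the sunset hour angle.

cos H_s = −tan(19.0°) · tan(-17.1°) = 0.1059, so H_s = arccos(0.1059) = 83.92°.
Day length = 2 H_s / 15° h⁻¹ = 167.84° / 15 = 11.189 h.

11.19 hours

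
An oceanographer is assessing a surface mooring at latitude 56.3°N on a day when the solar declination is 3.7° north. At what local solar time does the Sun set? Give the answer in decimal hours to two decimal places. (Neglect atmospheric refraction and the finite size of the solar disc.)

cos H_s = −tan(56.3°) · tan(3.7°) = -0.0970, so H_s = arccos(-0.0970) = 95.57°.
Sunset is at 12 + H_s/15 = 12 + 6.371 = 18.371 h local solar time.

18.37 h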